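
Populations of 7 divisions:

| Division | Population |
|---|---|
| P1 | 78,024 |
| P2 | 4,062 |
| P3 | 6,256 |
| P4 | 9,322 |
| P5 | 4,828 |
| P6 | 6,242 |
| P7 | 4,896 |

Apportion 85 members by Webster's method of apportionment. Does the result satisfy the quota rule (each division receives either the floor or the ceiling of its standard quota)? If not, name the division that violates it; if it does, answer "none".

Standard quotas: P1 58.365, P2 3.039, P3 4.680, P4 6.973, P5 3.612, P6 4.669, P7 3.662.
Webster allocation: P1 57, P2 3, P3 5, P4 7, P5 4, P6 5, P7 4.
P1 has quota 58.365 (lower 58, upper 59) but receives 57 — outside the quota interval.

P1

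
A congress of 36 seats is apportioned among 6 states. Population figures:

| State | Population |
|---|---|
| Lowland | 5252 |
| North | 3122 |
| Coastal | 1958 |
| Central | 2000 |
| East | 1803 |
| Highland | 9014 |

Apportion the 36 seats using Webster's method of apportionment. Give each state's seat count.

Lowland 8; North 5; Coastal 3; Central 3; East 3; Highland 14

Standard divisor 23149/36 ≈ 643.028; standard quotas: Lowland 8.168, North 4.855, Coastal 3.045, Central 3.110, East 2.804, Highland 14.018.
Rounding to the nearest integer gives Lowland 8, North 5, Coastal 3, Central 3, East 3, Highland 14 — total 36, matching the house size, so no adjustment is needed.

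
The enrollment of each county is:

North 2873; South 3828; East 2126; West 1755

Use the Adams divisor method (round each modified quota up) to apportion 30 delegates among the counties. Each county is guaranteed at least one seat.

North: 8, South: 11, East: 6, West: 5

Standard divisor 10582/30 ≈ 352.733; standard quotas: North 8.145, South 10.852, East 6.027, West 4.975.
Rounding up gives 9, 11, 7, 5 = 32 seats, so the divisor must be adjusted.
With modified divisor 370: modified quotas North 7.765, South 10.346, East 5.746, West 4.743.
Rounding up: North 8, South 11, East 6, West 5 (total 30).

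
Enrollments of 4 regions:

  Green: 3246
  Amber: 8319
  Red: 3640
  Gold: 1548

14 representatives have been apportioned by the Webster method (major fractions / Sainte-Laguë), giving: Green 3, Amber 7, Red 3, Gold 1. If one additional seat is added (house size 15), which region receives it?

Amber

Priority for the next seat is population ÷ (current seats + 0.5).
Priorities: Green 927.429, Amber 1109.200, Red 1040.000, Gold 1032.000.
Highest priority: Amber.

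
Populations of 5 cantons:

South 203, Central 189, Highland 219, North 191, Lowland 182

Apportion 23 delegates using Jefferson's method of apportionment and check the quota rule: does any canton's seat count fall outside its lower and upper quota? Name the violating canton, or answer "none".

none

Standard quotas: South 4.745, Central 4.418, Highland 5.119, North 4.464, Lowland 4.254.
Jefferson allocation: South 5, Central 4, Highland 5, North 5, Lowland 4.
Every allocation lies between the lower and upper quota.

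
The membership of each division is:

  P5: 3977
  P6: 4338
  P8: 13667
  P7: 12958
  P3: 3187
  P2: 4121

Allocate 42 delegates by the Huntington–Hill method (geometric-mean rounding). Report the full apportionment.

With divisor 992: modified quotas P5 4.009, P6 4.373, P8 13.777, P7 13.062, P3 3.213, P2 4.154.
Geometric-mean thresholds: P5 √(4·5)=4.472, P6 √(4·5)=4.472, P8 √(13·14)=13.491, P7 √(13·14)=13.491, P3 √(3·4)=3.464, P2 √(4·5)=4.472.
Each quota rounded against its threshold gives P5 4, P6 4, P8 14, P7 13, P3 3, P2 4 (total 42).

P5 4, P6 4, P8 14, P7 13, P3 3, P2 4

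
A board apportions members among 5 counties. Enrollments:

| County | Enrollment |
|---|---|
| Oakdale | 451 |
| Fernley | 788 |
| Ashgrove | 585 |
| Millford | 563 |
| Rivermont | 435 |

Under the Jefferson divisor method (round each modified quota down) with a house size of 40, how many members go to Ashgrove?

8

Standard divisor 2822/40 ≈ 70.55; standard quotas: Oakdale 6.393, Fernley 11.169, Ashgrove 8.292, Millford 7.980, Rivermont 6.166.
Rounding down gives 6, 11, 8, 7, 6 = 38 seats, so the divisor must be adjusted.
With modified divisor 65.3: modified quotas Oakdale 6.907, Fernley 12.067, Ashgrove 8.959, Millford 8.622, Rivermont 6.662.
Rounding down: Oakdale 6, Fernley 12, Ashgrove 8, Millford 8, Rivermont 6 (total 40).
Ashgrove receives 8.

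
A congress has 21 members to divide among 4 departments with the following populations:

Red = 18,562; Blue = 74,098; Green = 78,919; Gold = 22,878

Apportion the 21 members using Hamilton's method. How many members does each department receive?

Standard divisor: 194457 ÷ 21 ≈ 9259.857.
Standard quotas: Red 2.0046, Blue 8.0021, Green 8.5227, Gold 2.4707.
Lower quotas: Red 2, Blue 8, Green 8, Gold 2 (sum 20, leaving 1 seat).
Remainders in descending order: Green 0.5227, Gold 0.4707, Red 0.0046, Blue 0.0021.
The surplus seat goes to Green.

Red: 2, Blue: 8, Green: 9, Gold: 2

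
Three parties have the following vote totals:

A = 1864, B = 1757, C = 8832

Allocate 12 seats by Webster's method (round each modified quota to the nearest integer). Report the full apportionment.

Standard divisor 12453/12 ≈ 1037.75; standard quotas: A 1.796, B 1.693, C 8.511.
Rounding to the nearest integer gives 2, 2, 9 = 13 seats, so the divisor must be adjusted.
With modified divisor 1100: modified quotas A 1.695, B 1.597, C 8.029.
Rounding to the nearest integer: A 2, B 2, C 8 (total 12).

A=2, B=2, C=8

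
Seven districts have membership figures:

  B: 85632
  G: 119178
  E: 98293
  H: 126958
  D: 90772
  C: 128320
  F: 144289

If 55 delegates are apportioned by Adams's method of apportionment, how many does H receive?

9

Standard divisor 793442/55 ≈ 14426.218; standard quotas: B 5.936, G 8.261, E 6.813, H 8.801, D 6.292, C 8.895, F 10.002.
Rounding up gives 6, 9, 7, 9, 7, 9, 11 = 58 seats, so the divisor must be adjusted.
With modified divisor 15500: modified quotas B 5.525, G 7.689, E 6.341, H 8.191, D 5.856, C 8.279, F 9.309.
Rounding up: B 6, G 8, E 7, H 9, D 6, C 9, F 10 (total 55).
H receives 9.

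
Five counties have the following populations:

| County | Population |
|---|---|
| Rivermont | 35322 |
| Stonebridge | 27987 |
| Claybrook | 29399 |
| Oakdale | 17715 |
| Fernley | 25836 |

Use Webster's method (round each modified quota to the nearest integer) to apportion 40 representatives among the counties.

Standard divisor 136259/40 ≈ 3406.475; standard quotas: Rivermont 10.369, Stonebridge 8.216, Claybrook 8.630, Oakdale 5.200, Fernley 7.584.
Rounding to the nearest integer gives Rivermont 10, Stonebridge 8, Claybrook 9, Oakdale 5, Fernley 8 — total 40, matching the house size, so no adjustment is needed.

Rivermont=10, Stonebridge=8, Claybrook=9, Oakdale=5, Fernley=8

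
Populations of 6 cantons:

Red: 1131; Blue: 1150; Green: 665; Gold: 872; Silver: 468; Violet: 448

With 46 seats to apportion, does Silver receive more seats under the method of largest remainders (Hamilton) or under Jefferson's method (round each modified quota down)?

Hamilton

Hamilton: Red 11, Blue 11, Green 6, Gold 9, Silver 5, Violet 4.
Jefferson: Red 11, Blue 12, Green 6, Gold 9, Silver 4, Violet 4.
Silver gets 5 under Hamilton and 4 under Jefferson.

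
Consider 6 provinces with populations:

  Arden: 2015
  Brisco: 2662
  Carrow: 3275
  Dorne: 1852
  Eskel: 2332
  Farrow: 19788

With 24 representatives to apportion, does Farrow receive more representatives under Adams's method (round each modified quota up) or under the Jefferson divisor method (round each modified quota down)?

Adams: Arden 2, Brisco 2, Carrow 3, Dorne 2, Eskel 2, Farrow 13.
Jefferson: Arden 1, Brisco 2, Carrow 2, Dorne 1, Eskel 2, Farrow 16.
Farrow gets 13 under Adams and 16 under Jefferson.

Jefferson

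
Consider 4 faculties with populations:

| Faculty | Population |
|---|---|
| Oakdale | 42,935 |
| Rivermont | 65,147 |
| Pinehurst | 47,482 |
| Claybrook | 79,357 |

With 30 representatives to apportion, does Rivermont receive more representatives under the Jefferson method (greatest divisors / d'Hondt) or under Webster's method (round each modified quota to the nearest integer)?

Jefferson: Oakdale 5, Rivermont 9, Pinehurst 6, Claybrook 10.
Webster: Oakdale 6, Rivermont 8, Pinehurst 6, Claybrook 10.
Rivermont gets 9 under Jefferson and 8 under Webster.

Jefferson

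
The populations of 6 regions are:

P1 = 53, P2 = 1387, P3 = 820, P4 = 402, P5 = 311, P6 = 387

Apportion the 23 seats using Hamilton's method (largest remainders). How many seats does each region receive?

P1: 0, P2: 9, P3: 6, P4: 3, P5: 2, P6: 3

Standard divisor: 3360 ÷ 23 ≈ 146.087.
Standard quotas: P1 0.363, P2 9.494, P3 5.613, P4 2.752, P5 2.129, P6 2.649.
Lower quotas: P1 0, P2 9, P3 5, P4 2, P5 2, P6 2 (sum 20, leaving 3 seats).
Remainders in descending order: P4 0.752, P6 0.649, P3 0.613, P2 0.494, P1 0.363, P5 0.129.
Largest remainders: P4, P6, P3 receive the extra seats.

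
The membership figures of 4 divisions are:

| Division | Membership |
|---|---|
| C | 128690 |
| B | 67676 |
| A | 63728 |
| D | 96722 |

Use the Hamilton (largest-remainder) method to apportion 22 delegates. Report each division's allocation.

C=8, B=4, A=4, D=6

The standard divisor is 356816/22 ≈ 16218.909.
Standard quotas: C 7.9346, B 4.1727, A 3.9292, D 5.9635.
Lower quotas: C 7, B 4, A 3, D 5 (sum 19, leaving 3 seats).
Remainders in descending order: D 0.9635, C 0.9346, A 0.9292, B 0.1727.
Largest remainders: D, C, A receive the extra seats.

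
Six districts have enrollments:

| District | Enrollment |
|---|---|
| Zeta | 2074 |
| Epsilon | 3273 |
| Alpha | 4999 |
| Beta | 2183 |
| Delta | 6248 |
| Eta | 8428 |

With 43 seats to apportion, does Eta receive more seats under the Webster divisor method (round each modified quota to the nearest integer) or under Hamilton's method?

Webster

Webster: Zeta 3, Epsilon 5, Alpha 8, Beta 3, Delta 10, Eta 14.
Hamilton: Zeta 3, Epsilon 5, Alpha 8, Beta 4, Delta 10, Eta 13.
Eta gets 14 under Webster and 13 under Hamilton.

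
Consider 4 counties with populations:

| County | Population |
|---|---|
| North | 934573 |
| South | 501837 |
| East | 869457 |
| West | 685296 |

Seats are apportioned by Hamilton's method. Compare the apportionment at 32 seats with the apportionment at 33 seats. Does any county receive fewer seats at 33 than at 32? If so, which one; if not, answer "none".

South

At 32 seats: North 10, South 6, East 9, West 7.
At 33 seats: North 10, South 5, East 10, West 8.
South drops from 6 to 5.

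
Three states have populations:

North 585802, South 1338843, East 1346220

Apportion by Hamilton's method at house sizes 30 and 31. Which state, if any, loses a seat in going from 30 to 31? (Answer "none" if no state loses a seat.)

North

At 30 seats: North 6, South 12, East 12.
At 31 seats: North 5, South 13, East 13.
North drops from 6 to 5.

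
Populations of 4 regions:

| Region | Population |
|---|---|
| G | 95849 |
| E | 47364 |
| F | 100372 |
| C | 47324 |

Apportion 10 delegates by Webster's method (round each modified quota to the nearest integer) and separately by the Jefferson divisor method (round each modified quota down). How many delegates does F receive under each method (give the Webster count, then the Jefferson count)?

3 and 4

Webster: G 3, E 2, F 3, C 2.
Jefferson: G 4, E 1, F 4, C 1.
F gets 3 under Webster and 4 under Jefferson.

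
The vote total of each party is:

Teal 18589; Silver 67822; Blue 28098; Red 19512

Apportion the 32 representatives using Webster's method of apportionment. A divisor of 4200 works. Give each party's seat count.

With modified divisor 4200: modified quotas Teal 4.426, Silver 16.148, Blue 6.690, Red 4.646.
Rounding to the nearest integer: Teal 4, Silver 16, Blue 7, Red 5 (total 32).

Teal: 4, Silver: 16, Blue: 7, Red: 5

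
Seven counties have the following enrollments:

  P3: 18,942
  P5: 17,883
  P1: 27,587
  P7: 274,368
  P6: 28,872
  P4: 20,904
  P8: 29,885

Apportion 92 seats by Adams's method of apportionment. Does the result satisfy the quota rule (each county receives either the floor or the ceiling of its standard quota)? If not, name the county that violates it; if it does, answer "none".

Standard quotas: P3 4.165, P5 3.932, P1 6.065, P7 60.324, P6 6.348, P4 4.596, P8 6.571.
Adams allocation: P3 5, P5 4, P1 6, P7 58, P6 7, P4 5, P8 7.
P7 has quota 60.324 (lower 60, upper 61) but receives 58 — outside the quota interval.

P7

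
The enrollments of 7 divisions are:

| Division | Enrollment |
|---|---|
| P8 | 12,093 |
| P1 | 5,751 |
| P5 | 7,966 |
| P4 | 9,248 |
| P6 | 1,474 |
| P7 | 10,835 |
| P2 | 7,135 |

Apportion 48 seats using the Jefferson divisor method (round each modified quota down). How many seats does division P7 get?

Standard divisor 54502/48 ≈ 1135.458; standard quotas: P8 10.650, P1 5.065, P5 7.016, P4 8.145, P6 1.298, P7 9.542, P2 6.284.
Rounding down gives 10, 5, 7, 8, 1, 9, 6 = 46 seats, so the divisor must be adjusted.
With modified divisor 1060: modified quotas P8 11.408, P1 5.425, P5 7.515, P4 8.725, P6 1.391, P7 10.222, P2 6.731.
Rounding down: P8 11, P1 5, P5 7, P4 8, P6 1, P7 10, P2 6 (total 48).
P7 receives 10.

10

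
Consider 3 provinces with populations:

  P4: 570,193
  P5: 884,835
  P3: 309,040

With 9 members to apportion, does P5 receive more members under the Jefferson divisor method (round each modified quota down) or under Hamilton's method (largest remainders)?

Jefferson: P4 3, P5 5, P3 1.
Hamilton: P4 3, P5 4, P3 2.
P5 gets 5 under Jefferson and 4 under Hamilton.

Jefferson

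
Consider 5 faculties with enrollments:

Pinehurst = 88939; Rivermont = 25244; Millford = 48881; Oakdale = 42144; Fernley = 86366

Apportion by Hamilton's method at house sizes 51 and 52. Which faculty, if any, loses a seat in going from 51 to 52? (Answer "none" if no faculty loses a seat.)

none

At 51 seats: Pinehurst 16, Rivermont 4, Millford 9, Oakdale 7, Fernley 15.
At 52 seats: Pinehurst 16, Rivermont 4, Millford 9, Oakdale 8, Fernley 15.
No faculty's allocation decreased.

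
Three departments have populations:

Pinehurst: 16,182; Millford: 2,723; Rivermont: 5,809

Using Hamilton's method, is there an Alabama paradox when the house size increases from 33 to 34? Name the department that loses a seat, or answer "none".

At 33 seats: Pinehurst 21, Millford 4, Rivermont 8.
At 34 seats: Pinehurst 22, Millford 4, Rivermont 8.
No department's allocation decreased.

none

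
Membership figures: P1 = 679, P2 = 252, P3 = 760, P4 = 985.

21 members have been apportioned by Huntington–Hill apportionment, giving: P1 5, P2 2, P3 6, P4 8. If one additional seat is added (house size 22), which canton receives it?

Priority for the next seat is population ÷ (√(s·(s+1))).
Priorities: P1 123.968, P2 102.879, P3 117.271, P4 116.083.
Highest priority: P1.

P1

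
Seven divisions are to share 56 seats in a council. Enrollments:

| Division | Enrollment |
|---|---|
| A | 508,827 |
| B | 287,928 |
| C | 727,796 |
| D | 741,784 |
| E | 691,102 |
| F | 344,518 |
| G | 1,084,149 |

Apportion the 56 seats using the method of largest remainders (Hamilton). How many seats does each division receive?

Standard divisor: 4386104 ÷ 56 ≈ 78323.286.
Standard quotas: A 6.4965, B 3.6761, C 9.2922, D 9.4708, E 8.8237, F 4.3987, G 13.8420.
Lower quotas: A 6, B 3, C 9, D 9, E 8, F 4, G 13 (sum 52, leaving 4 seats).
Remainders in descending order: G 0.8420, E 0.8237, B 0.6761, A 0.4965, D 0.4708, F 0.3987, C 0.2922.
The surplus seats go to G, E, B, A.

A 7, B 4, C 9, D 9, E 9, F 4, G 14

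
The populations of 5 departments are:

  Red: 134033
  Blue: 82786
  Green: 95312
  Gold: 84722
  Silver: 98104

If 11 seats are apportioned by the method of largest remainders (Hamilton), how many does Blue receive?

The standard divisor is 494957/11 ≈ 44996.091.
Standard quotas: Red 2.9788, Blue 1.8398, Green 2.1182, Gold 1.8829, Silver 2.1803.
Lower quotas: Red 2, Blue 1, Green 2, Gold 1, Silver 2 (sum 8, leaving 3 seats).
Remainders in descending order: Red 0.9788, Gold 0.8829, Blue 0.8398, Silver 0.1803, Green 0.1182.
The surplus seats go to Red, Gold, Blue.
Blue receives 2.

2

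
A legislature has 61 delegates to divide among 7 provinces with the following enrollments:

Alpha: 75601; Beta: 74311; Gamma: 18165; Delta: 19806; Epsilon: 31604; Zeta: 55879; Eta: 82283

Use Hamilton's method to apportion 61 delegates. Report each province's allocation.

Alpha: 13; Beta: 13; Gamma: 3; Delta: 3; Epsilon: 5; Zeta: 10; Eta: 14

Total 357649; standard divisor 357649/61 ≈ 5863.098.
Standard quotas: Alpha 12.8944, Beta 12.6744, Gamma 3.0982, Delta 3.3781, Epsilon 5.3903, Zeta 9.5306, Eta 14.0340.
Lower quotas: Alpha 12, Beta 12, Gamma 3, Delta 3, Epsilon 5, Zeta 9, Eta 14 (sum 58, leaving 3 seats).
Remainders in descending order: Alpha 0.8944, Beta 0.6744, Zeta 0.5306, Epsilon 0.3903, Delta 0.3781, Gamma 0.0982, Eta 0.0340.
Largest remainders: Alpha, Beta, Zeta receive the extra seats.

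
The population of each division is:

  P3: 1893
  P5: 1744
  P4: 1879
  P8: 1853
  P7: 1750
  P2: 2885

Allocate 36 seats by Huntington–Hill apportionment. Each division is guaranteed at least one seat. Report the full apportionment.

With divisor 339: modified quotas P3 5.584, P5 5.145, P4 5.543, P8 5.466, P7 5.162, P2 8.510.
Geometric-mean thresholds: P3 √(5·6)=5.477, P5 √(5·6)=5.477, P4 √(5·6)=5.477, P8 √(5·6)=5.477, P7 √(5·6)=5.477, P2 √(8·9)=8.485.
Each quota rounded against its threshold gives P3 6, P5 5, P4 6, P8 5, P7 5, P2 9 (total 36).

P3 6, P5 5, P4 6, P8 5, P7 5, P2 9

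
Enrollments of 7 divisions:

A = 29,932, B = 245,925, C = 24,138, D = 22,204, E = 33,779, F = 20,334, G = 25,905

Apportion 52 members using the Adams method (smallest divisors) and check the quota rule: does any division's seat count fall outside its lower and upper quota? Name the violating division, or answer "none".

Standard quotas: A 3.870, B 31.794, C 3.121, D 2.871, E 4.367, F 2.629, G 3.349.
Adams allocation: A 4, B 30, C 3, D 3, E 5, F 3, G 4.
B has quota 31.794 (lower 31, upper 32) but receives 30 — outside the quota interval.

B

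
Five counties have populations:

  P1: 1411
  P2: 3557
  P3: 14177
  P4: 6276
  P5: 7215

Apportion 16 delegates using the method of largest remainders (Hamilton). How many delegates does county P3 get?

Total 32636; standard divisor 32636/16 ≈ 2039.75.
Standard quotas: P1 0.6918, P2 1.7438, P3 6.9504, P4 3.0768, P5 3.5372.
Lower quotas: P1 0, P2 1, P3 6, P4 3, P5 3 (sum 13, leaving 3 seats).
Remainders in descending order: P3 0.9504, P2 0.7438, P1 0.6918, P5 0.5372, P4 0.0768.
The surplus seats go to P3, P2, P1.
P3 receives 7.

7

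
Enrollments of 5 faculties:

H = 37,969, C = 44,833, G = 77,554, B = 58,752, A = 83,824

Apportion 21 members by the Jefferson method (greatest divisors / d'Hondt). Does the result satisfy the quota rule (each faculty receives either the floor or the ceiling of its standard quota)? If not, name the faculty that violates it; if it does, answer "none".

Standard quotas: H 2.632, C 3.108, G 5.376, B 4.073, A 5.811.
Jefferson allocation: H 2, C 3, G 6, B 4, A 6.
Every allocation lies between the lower and upper quota.

none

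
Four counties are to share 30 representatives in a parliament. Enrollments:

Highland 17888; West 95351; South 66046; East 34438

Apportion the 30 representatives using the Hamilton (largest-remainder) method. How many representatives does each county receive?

Highland 3; West 13; South 9; East 5

Total 213723; standard divisor 213723/30 ≈ 7124.1.
Standard quotas: Highland 2.5109, West 13.3843, South 9.2708, East 4.8340.
Lower quotas: Highland 2, West 13, South 9, East 4 (sum 28, leaving 2 seats).
Remainders in descending order: East 0.8340, Highland 0.5109, West 0.3843, South 0.2708.
Largest remainders: East, Highland receive the extra seats.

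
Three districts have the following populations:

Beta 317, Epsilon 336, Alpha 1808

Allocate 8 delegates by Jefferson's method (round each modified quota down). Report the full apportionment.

Beta 1; Epsilon 1; Alpha 6

Standard divisor 2461/8 ≈ 307.625; standard quotas: Beta 1.030, Epsilon 1.092, Alpha 5.877.
Rounding down gives 1, 1, 5 = 7 seats, so the divisor must be adjusted.
With modified divisor 300: modified quotas Beta 1.057, Epsilon 1.120, Alpha 6.027.
Rounding down: Beta 1, Epsilon 1, Alpha 6 (total 8).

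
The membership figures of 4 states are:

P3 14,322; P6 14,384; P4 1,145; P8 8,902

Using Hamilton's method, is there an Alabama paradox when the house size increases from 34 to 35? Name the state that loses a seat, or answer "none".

At 34 seats: P3 12, P6 13, P4 1, P8 8.
At 35 seats: P3 13, P6 13, P4 1, P8 8.
No state's allocation decreased.

none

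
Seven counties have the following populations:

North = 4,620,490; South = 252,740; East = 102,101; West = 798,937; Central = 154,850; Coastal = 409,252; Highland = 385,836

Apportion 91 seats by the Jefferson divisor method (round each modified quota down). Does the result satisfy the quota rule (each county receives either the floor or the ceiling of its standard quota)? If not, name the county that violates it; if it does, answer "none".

North

Standard quotas: North 62.530, South 3.420, East 1.382, West 10.812, Central 2.096, Coastal 5.538, Highland 5.222.
Jefferson allocation: North 64, South 3, East 1, West 11, Central 2, Coastal 5, Highland 5.
North has quota 62.530 (lower 62, upper 63) but receives 64 — outside the quota interval.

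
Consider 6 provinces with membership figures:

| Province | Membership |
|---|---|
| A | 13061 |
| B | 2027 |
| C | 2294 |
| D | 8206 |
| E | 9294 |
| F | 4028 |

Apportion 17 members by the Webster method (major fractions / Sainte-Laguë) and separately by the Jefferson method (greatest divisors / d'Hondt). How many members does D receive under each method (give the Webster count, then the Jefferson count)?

3 and 4

Webster: A 6, B 1, C 1, D 3, E 4, F 2.
Jefferson: A 6, B 1, C 1, D 4, E 4, F 1.
D gets 3 under Webster and 4 under Jefferson.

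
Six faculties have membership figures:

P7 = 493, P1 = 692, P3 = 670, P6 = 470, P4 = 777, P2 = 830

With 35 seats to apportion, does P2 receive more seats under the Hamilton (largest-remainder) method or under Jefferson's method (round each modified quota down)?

Jefferson

Hamilton: P7 5, P1 6, P3 6, P6 4, P4 7, P2 7.
Jefferson: P7 4, P1 6, P3 6, P6 4, P4 7, P2 8.
P2 gets 7 under Hamilton and 8 under Jefferson.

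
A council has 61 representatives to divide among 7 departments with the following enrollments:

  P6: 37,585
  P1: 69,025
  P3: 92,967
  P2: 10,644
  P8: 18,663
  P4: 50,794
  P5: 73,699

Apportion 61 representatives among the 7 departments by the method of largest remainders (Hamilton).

P6=6, P1=12, P3=16, P2=2, P8=3, P4=9, P5=13

The standard divisor is 353377/61 ≈ 5793.066.
Standard quotas: P6 6.4879, P1 11.9151, P3 16.0480, P2 1.8374, P8 3.2216, P4 8.7681, P5 12.7219.
Lower quotas: P6 6, P1 11, P3 16, P2 1, P8 3, P4 8, P5 12 (sum 57, leaving 4 seats).
Remainders in descending order: P1 0.9151, P2 0.8374, P4 0.7681, P5 0.7219, P6 0.4879, P8 0.2216, P3 0.0480.
The surplus seats go to P1, P2, P4, P5.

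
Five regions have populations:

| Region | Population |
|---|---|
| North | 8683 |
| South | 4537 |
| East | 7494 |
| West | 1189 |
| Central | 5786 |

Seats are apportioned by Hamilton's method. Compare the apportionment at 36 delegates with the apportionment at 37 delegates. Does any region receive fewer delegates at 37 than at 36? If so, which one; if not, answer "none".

At 36 seats: North 11, South 6, East 10, West 2, Central 7.
At 37 seats: North 12, South 6, East 10, West 1, Central 8.
West drops from 2 to 1.

West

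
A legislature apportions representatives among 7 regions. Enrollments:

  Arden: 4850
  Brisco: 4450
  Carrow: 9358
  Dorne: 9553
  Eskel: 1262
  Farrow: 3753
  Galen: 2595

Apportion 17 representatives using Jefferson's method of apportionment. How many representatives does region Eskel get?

Standard divisor 35821/17 ≈ 2107.118; standard quotas: Arden 2.302, Brisco 2.112, Carrow 4.441, Dorne 4.534, Eskel 0.599, Farrow 1.781, Galen 1.232.
Rounding down gives 2, 2, 4, 4, 0, 1, 1 = 14 seats, so the divisor must be adjusted.
With modified divisor 1700: modified quotas Arden 2.853, Brisco 2.618, Carrow 5.505, Dorne 5.619, Eskel 0.742, Farrow 2.208, Galen 1.526.
Rounding down: Arden 2, Brisco 2, Carrow 5, Dorne 5, Eskel 0, Farrow 2, Galen 1 (total 17).
Eskel receives 0.

0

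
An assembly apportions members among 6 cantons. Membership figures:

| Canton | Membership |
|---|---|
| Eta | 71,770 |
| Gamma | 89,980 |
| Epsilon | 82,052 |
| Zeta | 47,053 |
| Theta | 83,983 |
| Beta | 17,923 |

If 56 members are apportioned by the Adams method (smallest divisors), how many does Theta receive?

Standard divisor 392761/56 ≈ 7013.589; standard quotas: Eta 10.233, Gamma 12.829, Epsilon 11.699, Zeta 6.709, Theta 11.974, Beta 2.555.
Rounding up gives 11, 13, 12, 7, 12, 3 = 58 seats, so the divisor must be adjusted.
With modified divisor 7480: modified quotas Eta 9.595, Gamma 12.029, Epsilon 10.970, Zeta 6.291, Theta 11.228, Beta 2.396.
Rounding up: Eta 10, Gamma 13, Epsilon 11, Zeta 7, Theta 12, Beta 3 (total 56).
Theta receives 12.

12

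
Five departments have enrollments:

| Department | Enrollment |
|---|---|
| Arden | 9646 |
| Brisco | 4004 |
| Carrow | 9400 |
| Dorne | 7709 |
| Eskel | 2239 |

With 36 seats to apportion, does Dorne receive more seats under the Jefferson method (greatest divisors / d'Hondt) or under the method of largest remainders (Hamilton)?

Jefferson

Jefferson: Arden 11, Brisco 4, Carrow 10, Dorne 9, Eskel 2.
Hamilton: Arden 11, Brisco 4, Carrow 10, Dorne 8, Eskel 3.
Dorne gets 9 under Jefferson and 8 under Hamilton.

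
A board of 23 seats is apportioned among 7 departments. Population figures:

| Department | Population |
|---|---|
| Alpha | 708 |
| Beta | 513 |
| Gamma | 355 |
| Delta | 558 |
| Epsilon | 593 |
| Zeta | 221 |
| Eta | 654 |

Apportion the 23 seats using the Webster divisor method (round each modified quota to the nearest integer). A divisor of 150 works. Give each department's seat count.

With modified divisor 150: modified quotas Alpha 4.720, Beta 3.420, Gamma 2.367, Delta 3.720, Epsilon 3.953, Zeta 1.473, Eta 4.360.
Rounding to the nearest integer: Alpha 5, Beta 3, Gamma 2, Delta 4, Epsilon 4, Zeta 1, Eta 4 (total 23).

Alpha: 5, Beta: 3, Gamma: 2, Delta: 4, Epsilon: 4, Zeta: 1, Eta: 4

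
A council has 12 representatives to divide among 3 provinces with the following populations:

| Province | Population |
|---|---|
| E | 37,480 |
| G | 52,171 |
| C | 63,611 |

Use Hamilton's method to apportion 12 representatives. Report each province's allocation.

E=3; G=4; C=5

The standard divisor is 153262/12 ≈ 12771.833.
Standard quotas: E 2.9346, G 4.0848, C 4.9806.
Lower quotas: E 2, G 4, C 4 (sum 10, leaving 2 seats).
Remainders in descending order: C 0.9806, E 0.9346, G 0.0848.
The surplus seats go to C, E.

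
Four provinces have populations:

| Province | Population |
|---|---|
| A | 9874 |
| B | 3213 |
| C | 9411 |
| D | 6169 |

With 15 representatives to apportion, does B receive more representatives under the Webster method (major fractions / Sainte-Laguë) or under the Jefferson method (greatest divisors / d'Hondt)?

Webster: A 5, B 2, C 5, D 3.
Jefferson: A 6, B 1, C 5, D 3.
B gets 2 under Webster and 1 under Jefferson.

Webster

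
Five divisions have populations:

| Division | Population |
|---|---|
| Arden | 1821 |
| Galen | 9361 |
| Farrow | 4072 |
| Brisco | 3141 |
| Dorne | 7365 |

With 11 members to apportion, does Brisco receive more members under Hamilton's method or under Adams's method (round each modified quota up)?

Hamilton: Arden 1, Galen 4, Farrow 2, Brisco 1, Dorne 3.
Adams: Arden 1, Galen 3, Farrow 2, Brisco 2, Dorne 3.
Brisco gets 1 under Hamilton and 2 under Adams.

Adams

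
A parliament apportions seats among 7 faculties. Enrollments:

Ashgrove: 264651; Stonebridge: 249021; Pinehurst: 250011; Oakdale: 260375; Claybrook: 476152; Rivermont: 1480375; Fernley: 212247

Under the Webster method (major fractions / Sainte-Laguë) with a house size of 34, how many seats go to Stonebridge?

3

Standard divisor 3192832/34 ≈ 93906.824; standard quotas: Ashgrove 2.818, Stonebridge 2.652, Pinehurst 2.662, Oakdale 2.773, Claybrook 5.070, Rivermont 15.764, Fernley 2.260.
Rounding to the nearest integer gives 3, 3, 3, 3, 5, 16, 2 = 35 seats, so the divisor must be adjusted.
With modified divisor 97600: modified quotas Ashgrove 2.712, Stonebridge 2.551, Pinehurst 2.562, Oakdale 2.668, Claybrook 4.879, Rivermont 15.168, Fernley 2.175.
Rounding to the nearest integer: Ashgrove 3, Stonebridge 3, Pinehurst 3, Oakdale 3, Claybrook 5, Rivermont 15, Fernley 2 (total 34).
Stonebridge receives 3.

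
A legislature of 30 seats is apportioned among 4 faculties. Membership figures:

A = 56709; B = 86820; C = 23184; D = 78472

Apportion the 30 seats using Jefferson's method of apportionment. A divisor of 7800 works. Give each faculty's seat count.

With modified divisor 7800: modified quotas A 7.270, B 11.131, C 2.972, D 10.061.
Rounding down: A 7, B 11, C 2, D 10 (total 30).

A 7; B 11; C 2; D 10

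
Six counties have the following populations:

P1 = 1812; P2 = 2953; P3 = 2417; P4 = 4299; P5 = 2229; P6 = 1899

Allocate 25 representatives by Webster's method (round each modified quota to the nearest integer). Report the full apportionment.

P1: 3, P2: 5, P3: 4, P4: 7, P5: 3, P6: 3

Standard divisor 15609/25 ≈ 624.36; standard quotas: P1 2.902, P2 4.730, P3 3.871, P4 6.885, P5 3.570, P6 3.042.
Rounding to the nearest integer gives 3, 5, 4, 7, 4, 3 = 26 seats, so the divisor must be adjusted.
With modified divisor 650: modified quotas P1 2.788, P2 4.543, P3 3.718, P4 6.614, P5 3.429, P6 2.922.
Rounding to the nearest integer: P1 3, P2 5, P3 4, P4 7, P5 3, P6 3 (total 25).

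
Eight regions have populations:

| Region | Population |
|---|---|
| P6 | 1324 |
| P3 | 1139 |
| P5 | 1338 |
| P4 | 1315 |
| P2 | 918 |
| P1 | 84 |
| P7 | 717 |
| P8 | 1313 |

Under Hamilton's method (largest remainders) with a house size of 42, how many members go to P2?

5

Standard divisor: 8148 ÷ 42 = 194.
Standard quotas: P6 6.825, P3 5.871, P5 6.897, P4 6.778, P2 4.732, P1 0.433, P7 3.696, P8 6.768.
Lower quotas: P6 6, P3 5, P5 6, P4 6, P2 4, P1 0, P7 3, P8 6 (sum 36, leaving 6 seats).
Remainders in descending order: P5 0.897, P3 0.871, P6 0.825, P4 0.778, P8 0.768, P2 0.732, P7 0.696, P1 0.433.
Largest remainders: P5, P3, P6, P4, P8, P2 receive the extra seats.
P2 receives 5.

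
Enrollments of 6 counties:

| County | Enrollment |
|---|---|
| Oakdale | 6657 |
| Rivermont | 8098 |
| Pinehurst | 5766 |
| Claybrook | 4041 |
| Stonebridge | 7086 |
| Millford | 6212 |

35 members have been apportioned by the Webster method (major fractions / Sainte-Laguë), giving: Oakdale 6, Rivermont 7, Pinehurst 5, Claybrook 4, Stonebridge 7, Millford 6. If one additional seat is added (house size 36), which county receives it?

Priority for the next seat is population ÷ (current seats + 0.5).
Priorities: Oakdale 1024.154, Rivermont 1079.733, Pinehurst 1048.364, Claybrook 898.000, Stonebridge 944.800, Millford 955.692.
Highest priority: Rivermont.

Rivermont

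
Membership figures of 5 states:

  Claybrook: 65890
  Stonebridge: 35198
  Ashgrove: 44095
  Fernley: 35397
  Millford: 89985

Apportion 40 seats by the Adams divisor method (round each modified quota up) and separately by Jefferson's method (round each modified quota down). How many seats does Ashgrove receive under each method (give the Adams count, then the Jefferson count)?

7 and 6

Adams: Claybrook 10, Stonebridge 5, Ashgrove 7, Fernley 5, Millford 13.
Jefferson: Claybrook 10, Stonebridge 5, Ashgrove 6, Fernley 5, Millford 14.
Ashgrove gets 7 under Adams and 6 under Jefferson.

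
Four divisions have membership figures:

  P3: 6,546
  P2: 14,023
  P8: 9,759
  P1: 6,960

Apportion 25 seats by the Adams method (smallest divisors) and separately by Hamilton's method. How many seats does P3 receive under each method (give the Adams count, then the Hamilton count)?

5 and 4

Adams: P3 5, P2 9, P8 6, P1 5.
Hamilton: P3 4, P2 9, P8 7, P1 5.
P3 gets 5 under Adams and 4 under Hamilton.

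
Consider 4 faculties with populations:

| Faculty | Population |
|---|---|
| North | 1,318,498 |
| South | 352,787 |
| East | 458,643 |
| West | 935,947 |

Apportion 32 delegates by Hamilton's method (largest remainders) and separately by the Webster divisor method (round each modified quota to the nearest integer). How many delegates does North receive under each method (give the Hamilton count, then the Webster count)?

Hamilton: North 14, South 3, East 5, West 10.
Webster: North 13, South 4, East 5, West 10.
North gets 14 under Hamilton and 13 under Webster.

14 and 13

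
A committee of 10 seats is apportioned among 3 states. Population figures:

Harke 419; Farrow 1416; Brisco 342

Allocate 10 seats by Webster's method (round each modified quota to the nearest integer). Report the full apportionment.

Harke 2; Farrow 6; Brisco 2

Standard divisor 2177/10 ≈ 217.7; standard quotas: Harke 1.925, Farrow 6.504, Brisco 1.571.
Rounding to the nearest integer gives 2, 7, 2 = 11 seats, so the divisor must be adjusted.
With modified divisor 220: modified quotas Harke 1.905, Farrow 6.436, Brisco 1.555.
Rounding to the nearest integer: Harke 2, Farrow 6, Brisco 2 (total 10).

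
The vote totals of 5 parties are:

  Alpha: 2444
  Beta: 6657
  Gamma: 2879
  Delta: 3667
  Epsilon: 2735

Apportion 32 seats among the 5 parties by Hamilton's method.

Standard divisor: 18382 ÷ 32 ≈ 574.438.
Standard quotas: Alpha 4.2546, Beta 11.5887, Gamma 5.0119, Delta 6.3836, Epsilon 4.7612.
Lower quotas: Alpha 4, Beta 11, Gamma 5, Delta 6, Epsilon 4 (sum 30, leaving 2 seats).
Remainders in descending order: Epsilon 0.7612, Beta 0.5887, Delta 0.3836, Alpha 0.2546, Gamma 0.0119.
Largest remainders: Epsilon, Beta receive the extra seats.

Alpha: 4; Beta: 12; Gamma: 5; Delta: 6; Epsilon: 5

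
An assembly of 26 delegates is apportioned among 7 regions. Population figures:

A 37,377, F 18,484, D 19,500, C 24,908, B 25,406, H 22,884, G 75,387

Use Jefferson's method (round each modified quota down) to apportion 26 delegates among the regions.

A 4, F 2, D 2, C 3, B 3, H 3, G 9

Standard divisor 223946/26 ≈ 8613.308; standard quotas: A 4.339, F 2.146, D 2.264, C 2.892, B 2.950, H 2.657, G 8.752.
Rounding down gives 4, 2, 2, 2, 2, 2, 8 = 22 seats, so the divisor must be adjusted.
With modified divisor 7565.49: modified quotas A 4.940, F 2.443, D 2.577, C 3.292, B 3.358, H 3.025, G 9.965.
Rounding down: A 4, F 2, D 2, C 3, B 3, H 3, G 9 (total 26).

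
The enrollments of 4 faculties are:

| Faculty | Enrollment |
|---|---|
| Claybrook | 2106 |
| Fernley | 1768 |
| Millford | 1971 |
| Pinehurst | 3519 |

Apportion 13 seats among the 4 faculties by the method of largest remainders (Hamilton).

Total 9364; standard divisor 9364/13 ≈ 720.308.
Standard quotas: Claybrook 2.924, Fernley 2.455, Millford 2.736, Pinehurst 4.885.
Lower quotas: Claybrook 2, Fernley 2, Millford 2, Pinehurst 4 (sum 10, leaving 3 seats).
Remainders in descending order: Claybrook 0.924, Pinehurst 0.885, Millford 0.736, Fernley 0.455.
The surplus seats go to Claybrook, Pinehurst, Millford.

Claybrook 3, Fernley 2, Millford 3, Pinehurst 5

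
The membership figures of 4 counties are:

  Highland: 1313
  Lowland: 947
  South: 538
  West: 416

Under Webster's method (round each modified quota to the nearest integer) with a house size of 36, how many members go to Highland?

Standard divisor 3214/36 ≈ 89.278; standard quotas: Highland 14.707, Lowland 10.607, South 6.026, West 4.660.
Rounding to the nearest integer gives 15, 11, 6, 5 = 37 seats, so the divisor must be adjusted.
With modified divisor 90.4: modified quotas Highland 14.524, Lowland 10.476, South 5.951, West 4.602.
Rounding to the nearest integer: Highland 15, Lowland 10, South 6, West 5 (total 36).
Highland receives 15.

15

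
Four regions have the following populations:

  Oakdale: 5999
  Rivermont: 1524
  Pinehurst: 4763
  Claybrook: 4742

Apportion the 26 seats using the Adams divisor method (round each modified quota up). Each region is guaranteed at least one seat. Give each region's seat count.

Standard divisor 17028/26 ≈ 654.923; standard quotas: Oakdale 9.160, Rivermont 2.327, Pinehurst 7.273, Claybrook 7.241.
Rounding up gives 10, 3, 8, 8 = 29 seats, so the divisor must be adjusted.
With modified divisor 700: modified quotas Oakdale 8.570, Rivermont 2.177, Pinehurst 6.804, Claybrook 6.774.
Rounding up: Oakdale 9, Rivermont 3, Pinehurst 7, Claybrook 7 (total 26).

Oakdale 9, Rivermont 3, Pinehurst 7, Claybrook 7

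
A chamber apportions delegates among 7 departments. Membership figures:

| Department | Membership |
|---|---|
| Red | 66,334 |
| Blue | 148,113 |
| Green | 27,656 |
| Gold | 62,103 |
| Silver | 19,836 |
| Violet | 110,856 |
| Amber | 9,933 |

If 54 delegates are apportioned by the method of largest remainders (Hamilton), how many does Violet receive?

Total 444831; standard divisor 444831/54 ≈ 8237.611.
Standard quotas: Red 8.0526, Blue 17.9801, Green 3.3573, Gold 7.5390, Silver 2.4080, Violet 13.4573, Amber 1.2058.
Lower quotas: Red 8, Blue 17, Green 3, Gold 7, Silver 2, Violet 13, Amber 1 (sum 51, leaving 3 seats).
Remainders in descending order: Blue 0.9801, Gold 0.5390, Violet 0.4573, Silver 0.4080, Green 0.3573, Amber 0.2058, Red 0.0526.
The surplus seats go to Blue, Gold, Violet.
Violet receives 14.

14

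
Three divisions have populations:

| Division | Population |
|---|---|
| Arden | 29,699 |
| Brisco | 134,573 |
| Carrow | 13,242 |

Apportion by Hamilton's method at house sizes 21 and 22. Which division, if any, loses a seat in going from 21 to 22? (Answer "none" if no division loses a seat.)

At 21 seats: Arden 3, Brisco 16, Carrow 2.
At 22 seats: Arden 4, Brisco 17, Carrow 1.
Carrow drops from 2 to 1.

Carrow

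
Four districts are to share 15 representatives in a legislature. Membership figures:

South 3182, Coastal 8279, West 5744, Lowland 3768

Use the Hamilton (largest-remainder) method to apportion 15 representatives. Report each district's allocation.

South=2, Coastal=6, West=4, Lowland=3

Total 20973; standard divisor 20973/15 ≈ 1398.2.
Standard quotas: South 2.2758, Coastal 5.9212, West 4.1081, Lowland 2.6949.
Lower quotas: South 2, Coastal 5, West 4, Lowland 2 (sum 13, leaving 2 seats).
Remainders in descending order: Coastal 0.9212, Lowland 0.6949, South 0.2758, West 0.1081.
The surplus seats go to Coastal, Lowland.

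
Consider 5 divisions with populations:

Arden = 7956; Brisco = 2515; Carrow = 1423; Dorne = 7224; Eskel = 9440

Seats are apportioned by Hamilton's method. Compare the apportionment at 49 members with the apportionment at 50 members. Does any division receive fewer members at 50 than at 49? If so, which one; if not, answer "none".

At 49 seats: Arden 14, Brisco 4, Carrow 3, Dorne 12, Eskel 16.
At 50 seats: Arden 14, Brisco 4, Carrow 2, Dorne 13, Eskel 17.
Carrow drops from 3 to 2.

Carrow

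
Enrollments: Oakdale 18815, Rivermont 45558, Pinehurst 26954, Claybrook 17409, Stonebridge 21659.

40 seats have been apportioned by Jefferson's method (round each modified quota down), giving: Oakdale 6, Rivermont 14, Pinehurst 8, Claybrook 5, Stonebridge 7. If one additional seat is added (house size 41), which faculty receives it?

Priority for the next seat is population ÷ (current seats + 1).
Priorities: Oakdale 2687.857, Rivermont 3037.200, Pinehurst 2994.889, Claybrook 2901.500, Stonebridge 2707.375.
Highest priority: Rivermont.

Rivermont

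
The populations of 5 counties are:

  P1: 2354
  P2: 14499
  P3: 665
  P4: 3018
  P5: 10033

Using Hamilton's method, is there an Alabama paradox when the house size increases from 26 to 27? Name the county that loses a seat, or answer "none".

P3

At 26 seats: P1 2, P2 12, P3 1, P4 3, P5 8.
At 27 seats: P1 2, P2 13, P3 0, P4 3, P5 9.
P3 drops from 1 to 0.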